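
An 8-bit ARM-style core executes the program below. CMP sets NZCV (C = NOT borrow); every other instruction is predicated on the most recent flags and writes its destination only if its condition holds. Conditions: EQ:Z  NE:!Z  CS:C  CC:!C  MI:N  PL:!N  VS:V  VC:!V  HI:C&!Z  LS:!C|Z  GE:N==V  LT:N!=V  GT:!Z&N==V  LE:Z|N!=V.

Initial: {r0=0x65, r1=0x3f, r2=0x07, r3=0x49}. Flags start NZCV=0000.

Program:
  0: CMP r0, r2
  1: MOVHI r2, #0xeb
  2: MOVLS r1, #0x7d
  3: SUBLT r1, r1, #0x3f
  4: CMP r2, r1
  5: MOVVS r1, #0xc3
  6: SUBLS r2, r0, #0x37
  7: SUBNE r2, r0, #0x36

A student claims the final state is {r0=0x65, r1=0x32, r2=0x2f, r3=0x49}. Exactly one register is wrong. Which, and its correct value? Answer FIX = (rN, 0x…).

FIX = (r1, 0x3f)

[0] flags=0010 → (cmp)
[1] flags=0010 HI?T → r2=0xeb
[2] flags=0010 LS?F → skip
[3] flags=0010 LT?F → skip
[4] flags=1010 → (cmp)
[5] flags=1010 VS?F → skip
[6] flags=1010 LS?F → skip
[7] flags=1010 NE?T → r2=0x2f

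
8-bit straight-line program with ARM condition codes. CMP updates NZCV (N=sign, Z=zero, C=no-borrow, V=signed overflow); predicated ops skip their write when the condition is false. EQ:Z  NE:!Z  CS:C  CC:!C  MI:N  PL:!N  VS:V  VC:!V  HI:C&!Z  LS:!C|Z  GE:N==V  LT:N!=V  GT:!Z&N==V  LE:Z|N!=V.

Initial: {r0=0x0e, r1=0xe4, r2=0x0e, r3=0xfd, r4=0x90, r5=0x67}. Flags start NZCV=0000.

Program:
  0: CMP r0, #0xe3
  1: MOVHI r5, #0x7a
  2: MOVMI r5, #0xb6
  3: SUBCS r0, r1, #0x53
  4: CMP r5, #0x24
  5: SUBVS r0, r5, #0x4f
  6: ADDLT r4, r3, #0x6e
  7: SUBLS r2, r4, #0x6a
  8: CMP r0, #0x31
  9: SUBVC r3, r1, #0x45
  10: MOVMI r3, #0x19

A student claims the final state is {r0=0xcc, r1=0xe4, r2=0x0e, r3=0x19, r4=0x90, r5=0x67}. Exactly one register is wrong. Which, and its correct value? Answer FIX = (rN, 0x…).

0: ✓ CMP  NZCV=0000
1: · MOVHI
2: · MOVMI
3: · SUBCS
4: ✓ CMP  NZCV=0010
5: · SUBVS
6: · ADDLT
7: · SUBLS
8: ✓ CMP  NZCV=1000
9: ✓ SUBVC  r3←0x9f
10: ✓ MOVMI  r3←0x19

FIX = (r0, 0x0e)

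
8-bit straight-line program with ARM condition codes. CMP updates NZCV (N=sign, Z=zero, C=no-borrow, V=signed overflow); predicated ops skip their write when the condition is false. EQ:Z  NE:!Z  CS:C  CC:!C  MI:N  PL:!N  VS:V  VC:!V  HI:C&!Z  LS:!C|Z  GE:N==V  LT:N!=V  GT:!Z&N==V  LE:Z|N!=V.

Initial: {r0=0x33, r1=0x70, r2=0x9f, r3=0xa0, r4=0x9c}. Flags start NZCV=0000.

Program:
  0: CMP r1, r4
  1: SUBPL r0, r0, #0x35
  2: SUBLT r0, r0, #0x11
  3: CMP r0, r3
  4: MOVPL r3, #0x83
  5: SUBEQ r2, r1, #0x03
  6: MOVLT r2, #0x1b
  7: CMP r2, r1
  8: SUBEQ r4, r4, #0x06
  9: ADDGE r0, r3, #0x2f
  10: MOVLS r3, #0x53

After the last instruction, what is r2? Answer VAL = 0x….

VAL = 0x9f

0: ✓ CMP  NZCV=1001
1: · SUBPL
2: · SUBLT
3: ✓ CMP  NZCV=1001
4: · MOVPL
5: · SUBEQ
6: · MOVLT
7: ✓ CMP  NZCV=0011
8: · SUBEQ
9: · ADDGE
10: · MOVLS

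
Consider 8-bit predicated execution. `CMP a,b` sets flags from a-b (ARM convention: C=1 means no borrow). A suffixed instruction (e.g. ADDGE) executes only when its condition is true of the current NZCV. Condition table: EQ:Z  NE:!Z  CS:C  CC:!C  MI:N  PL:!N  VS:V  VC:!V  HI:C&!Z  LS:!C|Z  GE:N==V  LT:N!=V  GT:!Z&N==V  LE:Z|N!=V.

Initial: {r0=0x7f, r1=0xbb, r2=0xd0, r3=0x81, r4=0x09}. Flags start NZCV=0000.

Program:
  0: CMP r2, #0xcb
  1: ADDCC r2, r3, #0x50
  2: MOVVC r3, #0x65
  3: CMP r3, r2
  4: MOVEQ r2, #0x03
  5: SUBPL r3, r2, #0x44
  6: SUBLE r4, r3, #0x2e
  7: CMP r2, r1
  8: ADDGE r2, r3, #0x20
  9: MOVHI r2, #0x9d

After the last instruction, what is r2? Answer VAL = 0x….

VAL = 0x9d

0: ✓ CMP  NZCV=0010
1: · ADDCC
2: ✓ MOVVC  r3←0x65
3: ✓ CMP  NZCV=1001
4: · MOVEQ
5: · SUBPL
6: · SUBLE
7: ✓ CMP  NZCV=0010
8: ✓ ADDGE  r2←0x85
9: ✓ MOVHI  r2←0x9d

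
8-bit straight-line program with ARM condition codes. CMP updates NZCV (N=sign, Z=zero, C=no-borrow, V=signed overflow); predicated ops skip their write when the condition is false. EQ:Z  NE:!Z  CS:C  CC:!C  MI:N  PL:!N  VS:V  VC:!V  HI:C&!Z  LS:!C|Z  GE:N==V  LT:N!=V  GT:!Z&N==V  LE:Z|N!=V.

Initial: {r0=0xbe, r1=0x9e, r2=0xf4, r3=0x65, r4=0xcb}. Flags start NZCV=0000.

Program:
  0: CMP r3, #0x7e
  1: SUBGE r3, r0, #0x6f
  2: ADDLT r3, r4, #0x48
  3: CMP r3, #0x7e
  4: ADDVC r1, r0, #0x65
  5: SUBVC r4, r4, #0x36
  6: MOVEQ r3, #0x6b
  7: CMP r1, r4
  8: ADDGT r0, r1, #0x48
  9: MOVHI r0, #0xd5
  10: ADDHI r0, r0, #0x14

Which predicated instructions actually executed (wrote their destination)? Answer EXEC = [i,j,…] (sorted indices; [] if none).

[0] flags=1000 → (cmp)
[1] flags=1000 GE?F → skip
[2] flags=1000 LT?T → r3=0x13
[3] flags=1000 → (cmp)
[4] flags=1000 VC?T → r1=0x23
[5] flags=1000 VC?T → r4=0x95
[6] flags=1000 EQ?F → skip
[7] flags=1001 → (cmp)
[8] flags=1001 GT?T → r0=0x6b
[9] flags=1001 HI?F → skip
[10] flags=1001 HI?F → skip

EXEC = [2,4,5,8]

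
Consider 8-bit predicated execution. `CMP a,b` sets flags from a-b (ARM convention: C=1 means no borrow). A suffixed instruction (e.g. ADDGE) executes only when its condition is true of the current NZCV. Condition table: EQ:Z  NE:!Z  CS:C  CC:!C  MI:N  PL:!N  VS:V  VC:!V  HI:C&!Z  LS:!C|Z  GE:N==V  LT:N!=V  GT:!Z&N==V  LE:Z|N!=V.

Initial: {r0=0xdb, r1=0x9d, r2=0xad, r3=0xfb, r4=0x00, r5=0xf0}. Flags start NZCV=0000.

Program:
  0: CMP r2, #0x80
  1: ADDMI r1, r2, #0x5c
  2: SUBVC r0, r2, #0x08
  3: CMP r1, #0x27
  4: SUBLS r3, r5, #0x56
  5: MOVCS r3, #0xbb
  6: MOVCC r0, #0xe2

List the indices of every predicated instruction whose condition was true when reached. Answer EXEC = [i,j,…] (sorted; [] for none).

EXEC = [2,5]

0: ✓ CMP  NZCV=0010
1: · ADDMI
2: ✓ SUBVC  r0←0xa5
3: ✓ CMP  NZCV=0011
4: · SUBLS
5: ✓ MOVCS  r3←0xbb
6: · MOVCC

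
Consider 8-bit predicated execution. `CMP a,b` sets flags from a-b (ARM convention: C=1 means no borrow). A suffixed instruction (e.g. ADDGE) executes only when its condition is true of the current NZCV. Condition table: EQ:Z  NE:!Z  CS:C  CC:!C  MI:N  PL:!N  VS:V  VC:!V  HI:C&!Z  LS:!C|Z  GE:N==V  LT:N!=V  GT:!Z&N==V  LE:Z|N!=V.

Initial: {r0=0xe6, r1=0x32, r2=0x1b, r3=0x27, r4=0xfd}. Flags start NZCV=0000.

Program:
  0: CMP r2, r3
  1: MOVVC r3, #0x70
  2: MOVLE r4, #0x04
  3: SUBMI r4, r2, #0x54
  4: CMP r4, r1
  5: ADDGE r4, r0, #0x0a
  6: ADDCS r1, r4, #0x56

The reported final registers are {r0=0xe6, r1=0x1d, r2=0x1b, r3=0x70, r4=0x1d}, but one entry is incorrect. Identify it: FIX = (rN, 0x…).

[0] flags=1000 → (cmp)
[1] flags=1000 VC?T → r3=0x70
[2] flags=1000 LE?T → r4=0x04
[3] flags=1000 MI?T → r4=0xc7
[4] flags=1010 → (cmp)
[5] flags=1010 GE?F → skip
[6] flags=1010 CS?T → r1=0x1d

FIX = (r4, 0xc7)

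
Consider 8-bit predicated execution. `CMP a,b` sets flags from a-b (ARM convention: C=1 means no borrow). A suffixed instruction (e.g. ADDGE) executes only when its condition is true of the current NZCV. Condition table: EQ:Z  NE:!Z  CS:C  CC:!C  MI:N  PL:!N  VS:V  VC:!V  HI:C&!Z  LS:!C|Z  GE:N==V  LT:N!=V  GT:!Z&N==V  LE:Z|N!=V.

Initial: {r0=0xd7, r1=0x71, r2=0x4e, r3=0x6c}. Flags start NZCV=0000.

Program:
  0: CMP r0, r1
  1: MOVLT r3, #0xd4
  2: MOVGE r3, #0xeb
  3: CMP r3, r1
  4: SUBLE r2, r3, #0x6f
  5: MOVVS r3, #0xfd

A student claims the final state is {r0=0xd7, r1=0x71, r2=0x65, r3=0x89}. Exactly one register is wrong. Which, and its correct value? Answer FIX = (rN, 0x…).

0: ✓ CMP  NZCV=0011
1: ✓ MOVLT  r3←0xd4
2: · MOVGE
3: ✓ CMP  NZCV=0011
4: ✓ SUBLE  r2←0x65
5: ✓ MOVVS  r3←0xfd

FIX = (r3, 0xfd)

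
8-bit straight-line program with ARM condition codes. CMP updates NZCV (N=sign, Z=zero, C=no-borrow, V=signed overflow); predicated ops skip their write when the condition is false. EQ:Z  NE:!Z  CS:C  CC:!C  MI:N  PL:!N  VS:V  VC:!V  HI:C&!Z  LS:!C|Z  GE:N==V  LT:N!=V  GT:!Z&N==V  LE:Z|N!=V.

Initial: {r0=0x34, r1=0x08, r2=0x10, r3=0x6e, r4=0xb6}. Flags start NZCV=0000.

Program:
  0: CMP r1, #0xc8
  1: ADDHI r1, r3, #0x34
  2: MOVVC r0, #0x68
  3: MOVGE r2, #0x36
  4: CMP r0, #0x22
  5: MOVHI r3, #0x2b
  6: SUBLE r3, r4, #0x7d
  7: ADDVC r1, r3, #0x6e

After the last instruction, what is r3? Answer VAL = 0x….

VAL = 0x2b

0: ✓ CMP  NZCV=0000
1: · ADDHI
2: ✓ MOVVC  r0←0x68
3: ✓ MOVGE  r2←0x36
4: ✓ CMP  NZCV=0010
5: ✓ MOVHI  r3←0x2b
6: · SUBLE
7: ✓ ADDVC  r1←0x99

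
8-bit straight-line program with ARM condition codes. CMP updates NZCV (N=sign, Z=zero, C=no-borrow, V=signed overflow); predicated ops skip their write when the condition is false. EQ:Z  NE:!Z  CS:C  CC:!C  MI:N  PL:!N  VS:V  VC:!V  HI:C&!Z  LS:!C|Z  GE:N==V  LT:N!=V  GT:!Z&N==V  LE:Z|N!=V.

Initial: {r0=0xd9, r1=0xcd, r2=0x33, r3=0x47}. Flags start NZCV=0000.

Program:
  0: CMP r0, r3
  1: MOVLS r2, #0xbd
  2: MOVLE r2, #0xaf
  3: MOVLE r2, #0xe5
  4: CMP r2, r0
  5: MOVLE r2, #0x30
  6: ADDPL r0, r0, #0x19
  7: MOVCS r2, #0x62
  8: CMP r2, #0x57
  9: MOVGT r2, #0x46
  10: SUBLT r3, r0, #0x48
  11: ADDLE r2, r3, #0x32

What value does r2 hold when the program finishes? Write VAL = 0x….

VAL = 0x46

[0] flags=1010 → (cmp)
[1] flags=1010 LS?F → skip
[2] flags=1010 LE?T → r2=0xaf
[3] flags=1010 LE?T → r2=0xe5
[4] flags=0010 → (cmp)
[5] flags=0010 LE?F → skip
[6] flags=0010 PL?T → r0=0xf2
[7] flags=0010 CS?T → r2=0x62
[8] flags=0010 → (cmp)
[9] flags=0010 GT?T → r2=0x46
[10] flags=0010 LT?F → skip
[11] flags=0010 LE?F → skip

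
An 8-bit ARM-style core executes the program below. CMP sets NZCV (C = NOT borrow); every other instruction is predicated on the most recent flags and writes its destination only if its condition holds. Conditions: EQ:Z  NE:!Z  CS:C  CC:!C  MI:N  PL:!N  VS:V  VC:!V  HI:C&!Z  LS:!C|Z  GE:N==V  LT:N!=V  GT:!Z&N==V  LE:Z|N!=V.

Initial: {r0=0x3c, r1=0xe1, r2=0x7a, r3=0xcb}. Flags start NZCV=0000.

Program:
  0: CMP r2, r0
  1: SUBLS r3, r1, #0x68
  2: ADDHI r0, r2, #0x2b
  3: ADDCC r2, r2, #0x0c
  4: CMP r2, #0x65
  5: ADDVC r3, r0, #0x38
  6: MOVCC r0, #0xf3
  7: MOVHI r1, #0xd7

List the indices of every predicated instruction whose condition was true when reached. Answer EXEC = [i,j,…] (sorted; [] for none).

0: ✓ CMP  NZCV=0010
1: · SUBLS
2: ✓ ADDHI  r0←0xa5
3: · ADDCC
4: ✓ CMP  NZCV=0010
5: ✓ ADDVC  r3←0xdd
6: · MOVCC
7: ✓ MOVHI  r1←0xd7

EXEC = [2,5,7]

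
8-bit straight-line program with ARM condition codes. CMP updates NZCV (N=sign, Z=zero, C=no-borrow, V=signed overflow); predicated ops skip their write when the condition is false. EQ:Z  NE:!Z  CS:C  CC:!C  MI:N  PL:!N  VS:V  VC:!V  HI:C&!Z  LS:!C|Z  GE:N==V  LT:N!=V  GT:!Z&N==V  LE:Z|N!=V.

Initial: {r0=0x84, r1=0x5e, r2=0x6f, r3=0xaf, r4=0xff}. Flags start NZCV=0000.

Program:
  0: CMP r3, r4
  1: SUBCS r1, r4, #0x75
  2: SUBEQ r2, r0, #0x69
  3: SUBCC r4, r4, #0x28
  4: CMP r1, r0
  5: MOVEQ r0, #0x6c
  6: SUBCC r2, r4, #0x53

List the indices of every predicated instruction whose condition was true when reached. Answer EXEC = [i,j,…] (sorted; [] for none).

EXEC = [3,6]

[0] flags=1000 → (cmp)
[1] flags=1000 CS?F → skip
[2] flags=1000 EQ?F → skip
[3] flags=1000 CC?T → r4=0xd7
[4] flags=1001 → (cmp)
[5] flags=1001 EQ?F → skip
[6] flags=1001 CC?T → r2=0x84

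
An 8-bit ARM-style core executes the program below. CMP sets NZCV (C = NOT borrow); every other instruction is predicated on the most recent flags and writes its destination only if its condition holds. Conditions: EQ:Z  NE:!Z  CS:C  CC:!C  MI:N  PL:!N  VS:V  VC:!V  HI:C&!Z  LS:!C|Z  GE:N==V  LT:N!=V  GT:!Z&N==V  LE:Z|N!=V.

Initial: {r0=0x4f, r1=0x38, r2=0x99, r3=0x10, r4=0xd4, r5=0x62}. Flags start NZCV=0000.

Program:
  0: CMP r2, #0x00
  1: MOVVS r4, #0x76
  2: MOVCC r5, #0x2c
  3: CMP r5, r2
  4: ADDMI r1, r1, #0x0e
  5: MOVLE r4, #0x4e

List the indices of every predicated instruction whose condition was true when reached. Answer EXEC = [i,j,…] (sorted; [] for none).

EXEC = [4]

[0] flags=1010 → (cmp)
[1] flags=1010 VS?F → skip
[2] flags=1010 CC?F → skip
[3] flags=1001 → (cmp)
[4] flags=1001 MI?T → r1=0x46
[5] flags=1001 LE?F → skip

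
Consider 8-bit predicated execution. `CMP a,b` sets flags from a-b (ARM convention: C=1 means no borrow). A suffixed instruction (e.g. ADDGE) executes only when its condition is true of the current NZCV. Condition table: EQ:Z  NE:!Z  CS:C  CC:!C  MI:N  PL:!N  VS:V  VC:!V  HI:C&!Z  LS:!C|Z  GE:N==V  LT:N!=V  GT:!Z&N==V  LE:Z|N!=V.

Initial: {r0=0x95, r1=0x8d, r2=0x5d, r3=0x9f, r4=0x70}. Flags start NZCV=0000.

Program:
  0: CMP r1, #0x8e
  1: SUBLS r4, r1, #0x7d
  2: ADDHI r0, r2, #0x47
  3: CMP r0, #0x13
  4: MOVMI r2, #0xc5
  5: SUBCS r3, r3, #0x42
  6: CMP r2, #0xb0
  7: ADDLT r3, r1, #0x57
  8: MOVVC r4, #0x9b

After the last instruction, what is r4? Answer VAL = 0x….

[0] flags=1000 → (cmp)
[1] flags=1000 LS?T → r4=0x10
[2] flags=1000 HI?F → skip
[3] flags=1010 → (cmp)
[4] flags=1010 MI?T → r2=0xc5
[5] flags=1010 CS?T → r3=0x5d
[6] flags=0010 → (cmp)
[7] flags=0010 LT?F → skip
[8] flags=0010 VC?T → r4=0x9b

VAL = 0x9b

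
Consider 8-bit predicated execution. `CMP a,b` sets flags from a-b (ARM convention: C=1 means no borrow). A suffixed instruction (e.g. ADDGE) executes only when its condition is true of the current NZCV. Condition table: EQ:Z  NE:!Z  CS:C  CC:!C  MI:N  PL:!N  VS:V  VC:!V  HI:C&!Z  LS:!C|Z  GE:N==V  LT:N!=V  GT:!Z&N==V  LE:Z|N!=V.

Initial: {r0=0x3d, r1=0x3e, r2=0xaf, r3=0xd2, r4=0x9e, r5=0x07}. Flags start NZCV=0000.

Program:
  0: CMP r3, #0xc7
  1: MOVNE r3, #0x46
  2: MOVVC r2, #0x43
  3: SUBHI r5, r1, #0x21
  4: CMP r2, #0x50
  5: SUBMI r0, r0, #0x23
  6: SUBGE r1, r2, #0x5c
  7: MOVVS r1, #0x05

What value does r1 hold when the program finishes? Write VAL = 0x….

VAL = 0x3e

0: ✓ CMP  NZCV=0010
1: ✓ MOVNE  r3←0x46
2: ✓ MOVVC  r2←0x43
3: ✓ SUBHI  r5←0x1d
4: ✓ CMP  NZCV=1000
5: ✓ SUBMI  r0←0x1a
6: · SUBGE
7: · MOVVS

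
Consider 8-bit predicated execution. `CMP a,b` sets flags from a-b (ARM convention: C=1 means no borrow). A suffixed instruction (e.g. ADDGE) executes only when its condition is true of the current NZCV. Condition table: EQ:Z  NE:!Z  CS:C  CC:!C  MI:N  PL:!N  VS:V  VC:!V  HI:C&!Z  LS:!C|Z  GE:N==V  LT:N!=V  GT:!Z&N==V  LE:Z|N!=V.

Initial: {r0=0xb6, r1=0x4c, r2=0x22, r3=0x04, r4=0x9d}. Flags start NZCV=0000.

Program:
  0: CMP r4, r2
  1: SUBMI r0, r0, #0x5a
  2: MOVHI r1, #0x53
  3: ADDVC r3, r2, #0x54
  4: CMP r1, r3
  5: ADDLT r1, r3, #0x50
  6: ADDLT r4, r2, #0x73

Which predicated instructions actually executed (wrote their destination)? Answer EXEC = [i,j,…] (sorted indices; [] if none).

EXEC = [2]

0: ✓ CMP  NZCV=0011
1: · SUBMI
2: ✓ MOVHI  r1←0x53
3: · ADDVC
4: ✓ CMP  NZCV=0010
5: · ADDLT
6: · ADDLT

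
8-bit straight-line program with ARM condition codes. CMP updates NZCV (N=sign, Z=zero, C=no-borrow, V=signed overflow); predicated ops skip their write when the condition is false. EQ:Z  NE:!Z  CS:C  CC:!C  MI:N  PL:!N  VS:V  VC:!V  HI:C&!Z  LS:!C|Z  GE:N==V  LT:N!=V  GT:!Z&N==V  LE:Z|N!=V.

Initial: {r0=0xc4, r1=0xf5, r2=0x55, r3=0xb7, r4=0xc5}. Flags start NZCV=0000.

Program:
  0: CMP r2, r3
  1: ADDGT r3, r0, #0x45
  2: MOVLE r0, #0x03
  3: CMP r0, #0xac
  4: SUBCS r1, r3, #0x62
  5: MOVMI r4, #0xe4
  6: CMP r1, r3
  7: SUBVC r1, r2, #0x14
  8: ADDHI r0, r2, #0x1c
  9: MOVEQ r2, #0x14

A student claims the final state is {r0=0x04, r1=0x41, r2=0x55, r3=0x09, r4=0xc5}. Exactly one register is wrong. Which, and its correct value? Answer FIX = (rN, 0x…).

FIX = (r0, 0x71)

[0] flags=1001 → (cmp)
[1] flags=1001 GT?T → r3=0x09
[2] flags=1001 LE?F → skip
[3] flags=0010 → (cmp)
[4] flags=0010 CS?T → r1=0xa7
[5] flags=0010 MI?F → skip
[6] flags=1010 → (cmp)
[7] flags=1010 VC?T → r1=0x41
[8] flags=1010 HI?T → r0=0x71
[9] flags=1010 EQ?F → skip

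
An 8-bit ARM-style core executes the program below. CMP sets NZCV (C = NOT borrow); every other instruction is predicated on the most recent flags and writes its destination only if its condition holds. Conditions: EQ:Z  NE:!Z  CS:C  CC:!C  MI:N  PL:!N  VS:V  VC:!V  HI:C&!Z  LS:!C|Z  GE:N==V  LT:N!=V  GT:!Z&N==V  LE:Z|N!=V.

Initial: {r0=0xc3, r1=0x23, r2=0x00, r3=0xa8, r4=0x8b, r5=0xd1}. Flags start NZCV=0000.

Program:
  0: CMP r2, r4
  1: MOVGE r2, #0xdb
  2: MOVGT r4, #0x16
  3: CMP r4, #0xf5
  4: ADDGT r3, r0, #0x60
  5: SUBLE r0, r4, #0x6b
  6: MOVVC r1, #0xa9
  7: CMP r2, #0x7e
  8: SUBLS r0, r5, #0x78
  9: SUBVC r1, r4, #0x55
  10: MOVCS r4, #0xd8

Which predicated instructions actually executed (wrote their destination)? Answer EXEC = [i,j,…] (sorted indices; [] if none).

[0] flags=0000 → (cmp)
[1] flags=0000 GE?T → r2=0xdb
[2] flags=0000 GT?T → r4=0x16
[3] flags=0000 → (cmp)
[4] flags=0000 GT?T → r3=0x23
[5] flags=0000 LE?F → skip
[6] flags=0000 VC?T → r1=0xa9
[7] flags=0011 → (cmp)
[8] flags=0011 LS?F → skip
[9] flags=0011 VC?F → skip
[10] flags=0011 CS?T → r4=0xd8

EXEC = [1,2,4,6,10]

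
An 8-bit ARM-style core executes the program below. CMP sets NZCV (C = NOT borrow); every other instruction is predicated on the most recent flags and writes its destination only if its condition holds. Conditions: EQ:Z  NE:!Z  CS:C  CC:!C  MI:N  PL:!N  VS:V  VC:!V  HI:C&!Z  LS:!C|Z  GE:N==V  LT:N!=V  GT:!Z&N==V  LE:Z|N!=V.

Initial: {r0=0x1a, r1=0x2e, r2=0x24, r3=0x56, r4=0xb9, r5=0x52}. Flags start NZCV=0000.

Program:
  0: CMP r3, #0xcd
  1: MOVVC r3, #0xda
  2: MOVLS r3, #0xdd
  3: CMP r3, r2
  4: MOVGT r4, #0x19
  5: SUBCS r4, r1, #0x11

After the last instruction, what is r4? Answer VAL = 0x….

VAL = 0x1d

[0] flags=1001 → (cmp)
[1] flags=1001 VC?F → skip
[2] flags=1001 LS?T → r3=0xdd
[3] flags=1010 → (cmp)
[4] flags=1010 GT?F → skip
[5] flags=1010 CS?T → r4=0x1d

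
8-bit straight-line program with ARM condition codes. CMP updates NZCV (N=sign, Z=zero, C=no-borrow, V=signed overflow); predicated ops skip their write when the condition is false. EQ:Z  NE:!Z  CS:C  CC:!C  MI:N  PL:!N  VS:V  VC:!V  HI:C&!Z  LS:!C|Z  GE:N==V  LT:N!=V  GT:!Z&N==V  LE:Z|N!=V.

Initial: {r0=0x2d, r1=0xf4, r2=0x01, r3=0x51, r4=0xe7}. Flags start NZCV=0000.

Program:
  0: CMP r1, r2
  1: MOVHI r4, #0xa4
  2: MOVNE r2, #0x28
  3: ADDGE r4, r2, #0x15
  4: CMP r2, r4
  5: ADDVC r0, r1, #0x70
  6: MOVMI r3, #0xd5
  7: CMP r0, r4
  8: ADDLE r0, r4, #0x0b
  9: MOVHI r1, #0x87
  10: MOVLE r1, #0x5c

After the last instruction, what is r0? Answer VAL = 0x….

VAL = 0x2d

[0] flags=1010 → (cmp)
[1] flags=1010 HI?T → r4=0xa4
[2] flags=1010 NE?T → r2=0x28
[3] flags=1010 GE?F → skip
[4] flags=1001 → (cmp)
[5] flags=1001 VC?F → skip
[6] flags=1001 MI?T → r3=0xd5
[7] flags=1001 → (cmp)
[8] flags=1001 LE?F → skip
[9] flags=1001 HI?F → skip
[10] flags=1001 LE?F → skip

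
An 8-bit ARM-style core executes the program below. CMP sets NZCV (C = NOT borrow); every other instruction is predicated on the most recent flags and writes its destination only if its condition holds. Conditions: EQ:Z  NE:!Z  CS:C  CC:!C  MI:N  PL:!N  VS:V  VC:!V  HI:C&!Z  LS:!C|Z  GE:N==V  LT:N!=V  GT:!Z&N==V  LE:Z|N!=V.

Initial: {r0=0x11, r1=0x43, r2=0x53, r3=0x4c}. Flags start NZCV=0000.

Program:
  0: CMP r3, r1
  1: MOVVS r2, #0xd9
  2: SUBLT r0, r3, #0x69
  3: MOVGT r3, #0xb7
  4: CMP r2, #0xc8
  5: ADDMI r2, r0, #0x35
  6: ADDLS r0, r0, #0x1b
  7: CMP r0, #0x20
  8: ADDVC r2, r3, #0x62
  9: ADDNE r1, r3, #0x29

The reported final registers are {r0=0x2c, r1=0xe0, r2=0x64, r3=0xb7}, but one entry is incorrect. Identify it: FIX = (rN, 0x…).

FIX = (r2, 0x19)

[0] flags=0010 → (cmp)
[1] flags=0010 VS?F → skip
[2] flags=0010 LT?F → skip
[3] flags=0010 GT?T → r3=0xb7
[4] flags=1001 → (cmp)
[5] flags=1001 MI?T → r2=0x46
[6] flags=1001 LS?T → r0=0x2c
[7] flags=0010 → (cmp)
[8] flags=0010 VC?T → r2=0x19
[9] flags=0010 NE?T → r1=0xe0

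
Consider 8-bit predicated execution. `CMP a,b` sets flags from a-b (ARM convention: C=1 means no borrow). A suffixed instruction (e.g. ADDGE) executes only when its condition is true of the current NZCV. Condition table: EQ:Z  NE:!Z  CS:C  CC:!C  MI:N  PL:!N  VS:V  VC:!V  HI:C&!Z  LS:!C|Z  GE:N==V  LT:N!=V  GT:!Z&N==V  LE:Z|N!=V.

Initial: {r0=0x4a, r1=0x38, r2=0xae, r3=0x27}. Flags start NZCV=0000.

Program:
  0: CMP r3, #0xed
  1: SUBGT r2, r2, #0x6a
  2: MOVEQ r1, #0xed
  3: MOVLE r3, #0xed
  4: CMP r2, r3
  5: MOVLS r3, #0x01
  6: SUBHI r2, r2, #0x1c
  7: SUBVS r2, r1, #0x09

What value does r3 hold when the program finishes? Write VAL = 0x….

VAL = 0x27

0: ✓ CMP  NZCV=0000
1: ✓ SUBGT  r2←0x44
2: · MOVEQ
3: · MOVLE
4: ✓ CMP  NZCV=0010
5: · MOVLS
6: ✓ SUBHI  r2←0x28
7: · SUBVS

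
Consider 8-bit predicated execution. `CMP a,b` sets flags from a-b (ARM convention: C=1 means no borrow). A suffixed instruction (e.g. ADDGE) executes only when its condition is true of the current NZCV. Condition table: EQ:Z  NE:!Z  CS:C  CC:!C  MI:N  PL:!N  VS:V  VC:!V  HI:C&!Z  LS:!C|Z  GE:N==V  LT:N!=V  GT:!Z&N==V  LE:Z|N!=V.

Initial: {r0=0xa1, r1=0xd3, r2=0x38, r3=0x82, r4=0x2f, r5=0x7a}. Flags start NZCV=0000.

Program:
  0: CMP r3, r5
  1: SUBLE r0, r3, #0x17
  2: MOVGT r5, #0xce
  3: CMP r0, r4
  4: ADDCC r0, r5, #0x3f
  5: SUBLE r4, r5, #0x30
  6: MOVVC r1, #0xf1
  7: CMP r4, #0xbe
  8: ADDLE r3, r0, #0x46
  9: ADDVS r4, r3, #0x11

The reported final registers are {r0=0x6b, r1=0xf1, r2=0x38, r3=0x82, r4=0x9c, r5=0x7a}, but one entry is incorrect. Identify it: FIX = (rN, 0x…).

FIX = (r4, 0x2f)

0: ✓ CMP  NZCV=0011
1: ✓ SUBLE  r0←0x6b
2: · MOVGT
3: ✓ CMP  NZCV=0010
4: · ADDCC
5: · SUBLE
6: ✓ MOVVC  r1←0xf1
7: ✓ CMP  NZCV=0000
8: · ADDLE
9: · ADDVS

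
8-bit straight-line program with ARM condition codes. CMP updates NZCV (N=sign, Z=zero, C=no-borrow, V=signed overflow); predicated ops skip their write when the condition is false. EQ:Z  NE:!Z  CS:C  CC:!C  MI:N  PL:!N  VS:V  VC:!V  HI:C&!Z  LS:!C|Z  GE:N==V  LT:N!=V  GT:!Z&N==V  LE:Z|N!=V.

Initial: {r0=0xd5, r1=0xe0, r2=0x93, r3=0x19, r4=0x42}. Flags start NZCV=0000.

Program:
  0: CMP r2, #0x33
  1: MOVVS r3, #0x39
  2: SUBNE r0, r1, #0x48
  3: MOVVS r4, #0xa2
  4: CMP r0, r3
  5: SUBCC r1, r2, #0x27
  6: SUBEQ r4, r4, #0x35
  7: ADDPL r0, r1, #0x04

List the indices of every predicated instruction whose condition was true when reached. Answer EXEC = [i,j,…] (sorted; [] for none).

EXEC = [1,2,3,7]

[0] flags=0011 → (cmp)
[1] flags=0011 VS?T → r3=0x39
[2] flags=0011 NE?T → r0=0x98
[3] flags=0011 VS?T → r4=0xa2
[4] flags=0011 → (cmp)
[5] flags=0011 CC?F → skip
[6] flags=0011 EQ?F → skip
[7] flags=0011 PL?T → r0=0xe4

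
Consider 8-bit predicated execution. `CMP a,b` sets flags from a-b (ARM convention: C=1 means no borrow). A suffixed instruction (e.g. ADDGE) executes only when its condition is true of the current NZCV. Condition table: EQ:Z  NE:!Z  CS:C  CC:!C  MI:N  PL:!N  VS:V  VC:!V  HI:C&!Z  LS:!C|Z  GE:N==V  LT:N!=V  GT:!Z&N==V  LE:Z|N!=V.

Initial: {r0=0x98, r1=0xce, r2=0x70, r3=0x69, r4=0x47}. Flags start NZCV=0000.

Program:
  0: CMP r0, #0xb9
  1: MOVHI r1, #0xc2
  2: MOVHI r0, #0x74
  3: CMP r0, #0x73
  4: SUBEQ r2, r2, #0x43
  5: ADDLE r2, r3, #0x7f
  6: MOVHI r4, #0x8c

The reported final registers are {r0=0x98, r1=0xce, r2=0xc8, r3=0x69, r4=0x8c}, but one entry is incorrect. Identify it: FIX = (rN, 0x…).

FIX = (r2, 0xe8)

[0] flags=1000 → (cmp)
[1] flags=1000 HI?F → skip
[2] flags=1000 HI?F → skip
[3] flags=0011 → (cmp)
[4] flags=0011 EQ?F → skip
[5] flags=0011 LE?T → r2=0xe8
[6] flags=0011 HI?T → r4=0x8c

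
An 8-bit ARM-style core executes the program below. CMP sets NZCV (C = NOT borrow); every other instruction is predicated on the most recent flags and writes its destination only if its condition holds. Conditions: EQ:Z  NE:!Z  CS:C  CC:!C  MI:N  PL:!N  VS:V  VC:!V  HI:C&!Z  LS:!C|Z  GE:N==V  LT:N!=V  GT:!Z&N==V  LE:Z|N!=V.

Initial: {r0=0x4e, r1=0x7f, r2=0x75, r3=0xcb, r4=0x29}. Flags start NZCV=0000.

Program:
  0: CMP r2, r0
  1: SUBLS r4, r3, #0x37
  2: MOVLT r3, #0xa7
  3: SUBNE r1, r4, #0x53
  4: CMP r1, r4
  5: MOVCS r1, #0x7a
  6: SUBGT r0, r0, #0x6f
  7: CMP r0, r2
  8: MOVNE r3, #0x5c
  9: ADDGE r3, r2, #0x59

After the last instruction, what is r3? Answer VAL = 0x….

VAL = 0x5c

[0] flags=0010 → (cmp)
[1] flags=0010 LS?F → skip
[2] flags=0010 LT?F → skip
[3] flags=0010 NE?T → r1=0xd6
[4] flags=1010 → (cmp)
[5] flags=1010 CS?T → r1=0x7a
[6] flags=1010 GT?F → skip
[7] flags=1000 → (cmp)
[8] flags=1000 NE?T → r3=0x5c
[9] flags=1000 GE?F → skip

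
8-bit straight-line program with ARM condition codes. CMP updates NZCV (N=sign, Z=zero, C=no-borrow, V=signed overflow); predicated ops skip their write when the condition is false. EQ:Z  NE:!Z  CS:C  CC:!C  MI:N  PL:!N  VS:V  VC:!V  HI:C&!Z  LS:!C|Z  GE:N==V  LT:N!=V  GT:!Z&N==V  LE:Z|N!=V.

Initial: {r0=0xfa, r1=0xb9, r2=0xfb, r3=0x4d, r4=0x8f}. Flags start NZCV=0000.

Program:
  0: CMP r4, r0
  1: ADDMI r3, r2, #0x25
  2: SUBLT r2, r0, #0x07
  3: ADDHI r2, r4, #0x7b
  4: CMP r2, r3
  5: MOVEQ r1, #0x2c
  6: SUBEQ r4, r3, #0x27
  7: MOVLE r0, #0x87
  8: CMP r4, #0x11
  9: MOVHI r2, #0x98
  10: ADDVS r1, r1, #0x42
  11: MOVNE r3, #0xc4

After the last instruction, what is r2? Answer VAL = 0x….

VAL = 0x98

0: ✓ CMP  NZCV=1000
1: ✓ ADDMI  r3←0x20
2: ✓ SUBLT  r2←0xf3
3: · ADDHI
4: ✓ CMP  NZCV=1010
5: · MOVEQ
6: · SUBEQ
7: ✓ MOVLE  r0←0x87
8: ✓ CMP  NZCV=0011
9: ✓ MOVHI  r2←0x98
10: ✓ ADDVS  r1←0xfb
11: ✓ MOVNE  r3←0xc4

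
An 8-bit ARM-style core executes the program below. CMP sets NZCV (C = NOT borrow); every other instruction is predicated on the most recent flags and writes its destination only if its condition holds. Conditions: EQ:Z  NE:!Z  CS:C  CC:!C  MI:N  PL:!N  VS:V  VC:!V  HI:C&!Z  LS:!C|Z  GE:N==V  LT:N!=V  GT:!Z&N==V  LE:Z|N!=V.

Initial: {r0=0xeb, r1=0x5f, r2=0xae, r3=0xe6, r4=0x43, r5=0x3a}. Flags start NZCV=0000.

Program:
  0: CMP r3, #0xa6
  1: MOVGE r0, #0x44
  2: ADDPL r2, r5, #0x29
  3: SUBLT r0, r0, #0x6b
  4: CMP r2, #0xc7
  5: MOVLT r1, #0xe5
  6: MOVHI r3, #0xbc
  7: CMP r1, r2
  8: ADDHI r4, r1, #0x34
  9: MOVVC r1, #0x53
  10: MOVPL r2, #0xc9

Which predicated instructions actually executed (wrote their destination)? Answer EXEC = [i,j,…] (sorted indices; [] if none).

EXEC = [1,2,9]

0: ✓ CMP  NZCV=0010
1: ✓ MOVGE  r0←0x44
2: ✓ ADDPL  r2←0x63
3: · SUBLT
4: ✓ CMP  NZCV=1001
5: · MOVLT
6: · MOVHI
7: ✓ CMP  NZCV=1000
8: · ADDHI
9: ✓ MOVVC  r1←0x53
10: · MOVPL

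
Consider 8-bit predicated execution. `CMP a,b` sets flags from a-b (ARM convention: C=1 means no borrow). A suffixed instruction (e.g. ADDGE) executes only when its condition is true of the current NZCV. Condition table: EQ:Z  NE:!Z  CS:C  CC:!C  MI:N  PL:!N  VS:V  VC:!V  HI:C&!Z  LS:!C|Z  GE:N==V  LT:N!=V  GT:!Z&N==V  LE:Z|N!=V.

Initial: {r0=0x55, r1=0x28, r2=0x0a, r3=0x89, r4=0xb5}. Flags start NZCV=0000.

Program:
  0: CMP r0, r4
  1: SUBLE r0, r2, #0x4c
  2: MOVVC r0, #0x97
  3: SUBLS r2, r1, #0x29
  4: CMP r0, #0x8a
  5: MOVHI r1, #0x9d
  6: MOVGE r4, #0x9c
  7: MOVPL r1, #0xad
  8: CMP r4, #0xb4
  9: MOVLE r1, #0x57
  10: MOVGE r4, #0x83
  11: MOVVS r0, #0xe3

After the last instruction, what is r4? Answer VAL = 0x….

[0] flags=1001 → (cmp)
[1] flags=1001 LE?F → skip
[2] flags=1001 VC?F → skip
[3] flags=1001 LS?T → r2=0xff
[4] flags=1001 → (cmp)
[5] flags=1001 HI?F → skip
[6] flags=1001 GE?T → r4=0x9c
[7] flags=1001 PL?F → skip
[8] flags=1000 → (cmp)
[9] flags=1000 LE?T → r1=0x57
[10] flags=1000 GE?F → skip
[11] flags=1000 VS?F → skip

VAL = 0x9c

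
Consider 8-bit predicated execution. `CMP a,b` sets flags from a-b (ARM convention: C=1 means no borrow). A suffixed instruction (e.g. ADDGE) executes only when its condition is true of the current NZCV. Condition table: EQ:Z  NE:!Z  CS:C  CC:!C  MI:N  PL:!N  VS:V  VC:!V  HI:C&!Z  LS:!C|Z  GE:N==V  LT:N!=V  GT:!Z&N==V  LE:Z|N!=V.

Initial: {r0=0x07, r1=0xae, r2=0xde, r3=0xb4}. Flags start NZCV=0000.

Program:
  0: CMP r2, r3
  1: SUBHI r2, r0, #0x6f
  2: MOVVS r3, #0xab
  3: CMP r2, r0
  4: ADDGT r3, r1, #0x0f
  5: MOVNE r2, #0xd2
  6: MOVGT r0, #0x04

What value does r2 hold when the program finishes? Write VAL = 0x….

[0] flags=0010 → (cmp)
[1] flags=0010 HI?T → r2=0x98
[2] flags=0010 VS?F → skip
[3] flags=1010 → (cmp)
[4] flags=1010 GT?F → skip
[5] flags=1010 NE?T → r2=0xd2
[6] flags=1010 GT?F → skip

VAL = 0xd2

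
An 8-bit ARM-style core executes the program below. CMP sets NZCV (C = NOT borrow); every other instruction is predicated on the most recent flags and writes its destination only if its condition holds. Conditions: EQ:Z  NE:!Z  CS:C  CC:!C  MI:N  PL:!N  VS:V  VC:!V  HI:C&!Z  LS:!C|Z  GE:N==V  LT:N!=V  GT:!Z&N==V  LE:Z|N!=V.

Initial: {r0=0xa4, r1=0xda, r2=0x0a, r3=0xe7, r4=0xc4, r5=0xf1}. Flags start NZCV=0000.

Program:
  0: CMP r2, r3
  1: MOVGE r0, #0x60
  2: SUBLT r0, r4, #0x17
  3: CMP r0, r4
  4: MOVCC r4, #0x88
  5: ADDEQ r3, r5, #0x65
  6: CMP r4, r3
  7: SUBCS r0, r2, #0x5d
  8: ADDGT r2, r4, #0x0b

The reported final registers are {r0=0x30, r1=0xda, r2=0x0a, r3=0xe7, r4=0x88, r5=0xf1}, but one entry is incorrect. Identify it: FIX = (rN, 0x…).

FIX = (r0, 0x60)

0: ✓ CMP  NZCV=0000
1: ✓ MOVGE  r0←0x60
2: · SUBLT
3: ✓ CMP  NZCV=1001
4: ✓ MOVCC  r4←0x88
5: · ADDEQ
6: ✓ CMP  NZCV=1000
7: · SUBCS
8: · ADDGT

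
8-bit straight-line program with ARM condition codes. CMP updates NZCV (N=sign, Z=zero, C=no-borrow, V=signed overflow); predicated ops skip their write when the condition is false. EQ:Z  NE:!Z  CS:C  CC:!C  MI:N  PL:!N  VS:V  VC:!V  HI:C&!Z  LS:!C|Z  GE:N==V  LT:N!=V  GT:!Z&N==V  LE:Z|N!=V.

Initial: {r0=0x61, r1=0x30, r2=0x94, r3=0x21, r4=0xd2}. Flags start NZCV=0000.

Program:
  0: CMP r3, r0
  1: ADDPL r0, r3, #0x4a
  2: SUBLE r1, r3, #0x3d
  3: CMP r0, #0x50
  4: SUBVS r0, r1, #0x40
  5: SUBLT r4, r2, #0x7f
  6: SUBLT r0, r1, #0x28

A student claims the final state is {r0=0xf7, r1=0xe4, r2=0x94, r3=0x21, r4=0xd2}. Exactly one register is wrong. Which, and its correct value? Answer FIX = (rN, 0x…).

FIX = (r0, 0x61)

0: ✓ CMP  NZCV=1000
1: · ADDPL
2: ✓ SUBLE  r1←0xe4
3: ✓ CMP  NZCV=0010
4: · SUBVS
5: · SUBLT
6: · SUBLT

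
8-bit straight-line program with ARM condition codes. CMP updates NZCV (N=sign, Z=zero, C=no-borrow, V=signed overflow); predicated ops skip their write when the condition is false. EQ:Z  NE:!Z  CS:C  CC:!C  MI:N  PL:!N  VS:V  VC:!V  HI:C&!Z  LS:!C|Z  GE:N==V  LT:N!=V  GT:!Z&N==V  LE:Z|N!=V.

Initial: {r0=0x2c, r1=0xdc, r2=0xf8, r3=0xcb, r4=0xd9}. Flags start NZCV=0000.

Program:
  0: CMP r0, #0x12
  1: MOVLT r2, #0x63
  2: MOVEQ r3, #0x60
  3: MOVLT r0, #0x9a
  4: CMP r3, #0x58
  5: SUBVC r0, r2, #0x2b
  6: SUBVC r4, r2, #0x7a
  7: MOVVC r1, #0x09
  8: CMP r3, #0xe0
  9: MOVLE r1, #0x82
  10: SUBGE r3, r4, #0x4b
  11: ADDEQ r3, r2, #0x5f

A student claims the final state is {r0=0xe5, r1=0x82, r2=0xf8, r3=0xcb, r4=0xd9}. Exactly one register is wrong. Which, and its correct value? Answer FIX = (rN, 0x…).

FIX = (r0, 0x2c)

0: ✓ CMP  NZCV=0010
1: · MOVLT
2: · MOVEQ
3: · MOVLT
4: ✓ CMP  NZCV=0011
5: · SUBVC
6: · SUBVC
7: · MOVVC
8: ✓ CMP  NZCV=1000
9: ✓ MOVLE  r1←0x82
10: · SUBGE
11: · ADDEQ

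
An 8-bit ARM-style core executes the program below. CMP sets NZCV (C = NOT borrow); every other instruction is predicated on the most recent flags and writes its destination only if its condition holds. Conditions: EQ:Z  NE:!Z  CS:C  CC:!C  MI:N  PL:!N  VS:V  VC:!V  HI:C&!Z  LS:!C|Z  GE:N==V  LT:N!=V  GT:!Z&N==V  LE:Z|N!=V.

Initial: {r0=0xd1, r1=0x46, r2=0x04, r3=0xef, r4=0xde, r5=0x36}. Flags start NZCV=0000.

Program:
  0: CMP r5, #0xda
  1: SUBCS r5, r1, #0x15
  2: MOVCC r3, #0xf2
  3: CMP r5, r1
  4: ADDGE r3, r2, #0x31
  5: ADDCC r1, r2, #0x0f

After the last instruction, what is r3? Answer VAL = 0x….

VAL = 0xf2

0: ✓ CMP  NZCV=0000
1: · SUBCS
2: ✓ MOVCC  r3←0xf2
3: ✓ CMP  NZCV=1000
4: · ADDGE
5: ✓ ADDCC  r1←0x13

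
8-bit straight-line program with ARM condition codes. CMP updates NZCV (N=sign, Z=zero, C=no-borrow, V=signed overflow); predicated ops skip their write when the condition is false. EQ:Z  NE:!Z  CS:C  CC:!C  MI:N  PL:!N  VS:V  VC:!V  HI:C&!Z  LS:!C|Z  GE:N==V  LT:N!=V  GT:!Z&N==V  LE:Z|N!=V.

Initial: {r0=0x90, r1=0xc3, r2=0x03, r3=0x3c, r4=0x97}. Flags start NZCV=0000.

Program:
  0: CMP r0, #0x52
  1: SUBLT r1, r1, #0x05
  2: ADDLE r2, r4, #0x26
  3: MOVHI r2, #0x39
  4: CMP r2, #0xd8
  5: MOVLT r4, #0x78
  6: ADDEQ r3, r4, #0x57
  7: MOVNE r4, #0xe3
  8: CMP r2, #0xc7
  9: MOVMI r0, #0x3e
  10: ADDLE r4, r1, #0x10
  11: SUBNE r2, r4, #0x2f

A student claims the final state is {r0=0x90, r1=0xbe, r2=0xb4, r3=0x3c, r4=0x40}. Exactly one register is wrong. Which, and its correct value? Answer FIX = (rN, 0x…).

FIX = (r4, 0xe3)

[0] flags=0011 → (cmp)
[1] flags=0011 LT?T → r1=0xbe
[2] flags=0011 LE?T → r2=0xbd
[3] flags=0011 HI?T → r2=0x39
[4] flags=0000 → (cmp)
[5] flags=0000 LT?F → skip
[6] flags=0000 EQ?F → skip
[7] flags=0000 NE?T → r4=0xe3
[8] flags=0000 → (cmp)
[9] flags=0000 MI?F → skip
[10] flags=0000 LE?F → skip
[11] flags=0000 NE?T → r2=0xb4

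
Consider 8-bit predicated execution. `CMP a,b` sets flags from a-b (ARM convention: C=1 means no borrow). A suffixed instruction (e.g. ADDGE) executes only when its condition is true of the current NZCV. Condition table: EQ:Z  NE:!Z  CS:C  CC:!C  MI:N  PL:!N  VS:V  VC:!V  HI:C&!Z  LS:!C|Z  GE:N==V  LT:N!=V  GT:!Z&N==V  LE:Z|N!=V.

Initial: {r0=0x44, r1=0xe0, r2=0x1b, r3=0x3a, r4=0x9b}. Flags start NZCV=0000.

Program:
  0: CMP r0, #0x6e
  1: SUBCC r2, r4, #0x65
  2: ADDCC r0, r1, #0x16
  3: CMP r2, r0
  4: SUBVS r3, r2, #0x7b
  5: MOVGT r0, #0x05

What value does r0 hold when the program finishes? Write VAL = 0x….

[0] flags=1000 → (cmp)
[1] flags=1000 CC?T → r2=0x36
[2] flags=1000 CC?T → r0=0xf6
[3] flags=0000 → (cmp)
[4] flags=0000 VS?F → skip
[5] flags=0000 GT?T → r0=0x05

VAL = 0x05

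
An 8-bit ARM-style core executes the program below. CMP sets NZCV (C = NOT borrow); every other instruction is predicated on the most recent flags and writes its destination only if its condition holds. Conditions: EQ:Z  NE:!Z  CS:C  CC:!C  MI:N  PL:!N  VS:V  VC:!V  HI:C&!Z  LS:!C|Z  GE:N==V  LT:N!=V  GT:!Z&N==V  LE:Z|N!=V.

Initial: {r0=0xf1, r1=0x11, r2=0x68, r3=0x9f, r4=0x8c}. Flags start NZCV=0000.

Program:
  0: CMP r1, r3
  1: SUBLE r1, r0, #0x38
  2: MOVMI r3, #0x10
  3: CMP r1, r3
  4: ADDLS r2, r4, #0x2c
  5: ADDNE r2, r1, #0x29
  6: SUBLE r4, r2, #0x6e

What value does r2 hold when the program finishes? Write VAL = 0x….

VAL = 0x3a

[0] flags=0000 → (cmp)
[1] flags=0000 LE?F → skip
[2] flags=0000 MI?F → skip
[3] flags=0000 → (cmp)
[4] flags=0000 LS?T → r2=0xb8
[5] flags=0000 NE?T → r2=0x3a
[6] flags=0000 LE?F → skip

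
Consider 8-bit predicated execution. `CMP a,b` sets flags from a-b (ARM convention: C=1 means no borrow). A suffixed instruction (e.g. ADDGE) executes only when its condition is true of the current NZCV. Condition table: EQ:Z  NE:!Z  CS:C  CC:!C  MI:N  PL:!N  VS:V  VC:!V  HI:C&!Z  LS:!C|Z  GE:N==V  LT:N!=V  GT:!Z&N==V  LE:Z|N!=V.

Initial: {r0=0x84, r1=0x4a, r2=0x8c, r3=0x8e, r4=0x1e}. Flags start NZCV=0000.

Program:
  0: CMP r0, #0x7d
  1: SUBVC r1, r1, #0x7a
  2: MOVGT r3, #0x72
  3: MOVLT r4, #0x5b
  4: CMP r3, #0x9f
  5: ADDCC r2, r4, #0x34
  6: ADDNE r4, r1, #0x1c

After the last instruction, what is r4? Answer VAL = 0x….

0: ✓ CMP  NZCV=0011
1: · SUBVC
2: · MOVGT
3: ✓ MOVLT  r4←0x5b
4: ✓ CMP  NZCV=1000
5: ✓ ADDCC  r2←0x8f
6: ✓ ADDNE  r4←0x66

VAL = 0x66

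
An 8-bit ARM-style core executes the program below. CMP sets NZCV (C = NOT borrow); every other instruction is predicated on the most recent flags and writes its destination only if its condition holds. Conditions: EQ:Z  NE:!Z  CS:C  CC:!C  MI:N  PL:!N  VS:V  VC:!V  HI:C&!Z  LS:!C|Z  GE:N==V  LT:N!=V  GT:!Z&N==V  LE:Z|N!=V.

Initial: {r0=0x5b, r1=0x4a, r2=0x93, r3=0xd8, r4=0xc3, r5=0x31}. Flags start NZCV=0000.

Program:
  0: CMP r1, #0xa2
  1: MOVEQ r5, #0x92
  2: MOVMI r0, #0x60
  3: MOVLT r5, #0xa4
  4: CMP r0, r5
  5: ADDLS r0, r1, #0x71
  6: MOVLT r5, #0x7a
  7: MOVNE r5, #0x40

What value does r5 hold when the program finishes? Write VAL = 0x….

VAL = 0x40

0: ✓ CMP  NZCV=1001
1: · MOVEQ
2: ✓ MOVMI  r0←0x60
3: · MOVLT
4: ✓ CMP  NZCV=0010
5: · ADDLS
6: · MOVLT
7: ✓ MOVNE  r5←0x40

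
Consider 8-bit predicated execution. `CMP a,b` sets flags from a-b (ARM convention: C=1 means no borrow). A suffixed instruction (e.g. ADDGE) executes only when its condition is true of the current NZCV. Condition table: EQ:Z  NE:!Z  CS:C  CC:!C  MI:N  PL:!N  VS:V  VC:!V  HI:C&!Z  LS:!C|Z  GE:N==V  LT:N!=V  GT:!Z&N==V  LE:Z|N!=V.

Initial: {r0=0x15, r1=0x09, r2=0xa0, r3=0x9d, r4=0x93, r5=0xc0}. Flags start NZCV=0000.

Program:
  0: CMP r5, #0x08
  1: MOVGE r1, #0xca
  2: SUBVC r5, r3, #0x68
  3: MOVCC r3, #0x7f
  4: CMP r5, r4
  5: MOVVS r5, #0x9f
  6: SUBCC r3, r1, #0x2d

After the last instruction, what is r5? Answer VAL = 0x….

[0] flags=1010 → (cmp)
[1] flags=1010 GE?F → skip
[2] flags=1010 VC?T → r5=0x35
[3] flags=1010 CC?F → skip
[4] flags=1001 → (cmp)
[5] flags=1001 VS?T → r5=0x9f
[6] flags=1001 CC?T → r3=0xdc

VAL = 0x9f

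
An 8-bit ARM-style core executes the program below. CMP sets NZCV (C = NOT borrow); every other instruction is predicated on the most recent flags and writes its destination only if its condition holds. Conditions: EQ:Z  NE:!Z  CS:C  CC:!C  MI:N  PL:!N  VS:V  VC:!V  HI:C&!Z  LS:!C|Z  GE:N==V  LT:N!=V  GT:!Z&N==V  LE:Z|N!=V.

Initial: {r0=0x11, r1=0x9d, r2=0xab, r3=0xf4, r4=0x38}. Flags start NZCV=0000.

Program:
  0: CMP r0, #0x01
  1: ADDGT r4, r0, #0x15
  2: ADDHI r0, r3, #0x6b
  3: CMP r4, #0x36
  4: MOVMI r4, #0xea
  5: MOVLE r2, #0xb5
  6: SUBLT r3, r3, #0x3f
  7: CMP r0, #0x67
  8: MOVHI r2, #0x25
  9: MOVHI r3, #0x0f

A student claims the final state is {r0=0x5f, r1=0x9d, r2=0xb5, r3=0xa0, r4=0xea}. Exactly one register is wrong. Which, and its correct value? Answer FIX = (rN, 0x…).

0: ✓ CMP  NZCV=0010
1: ✓ ADDGT  r4←0x26
2: ✓ ADDHI  r0←0x5f
3: ✓ CMP  NZCV=1000
4: ✓ MOVMI  r4←0xea
5: ✓ MOVLE  r2←0xb5
6: ✓ SUBLT  r3←0xb5
7: ✓ CMP  NZCV=1000
8: · MOVHI
9: · MOVHI

FIX = (r3, 0xb5)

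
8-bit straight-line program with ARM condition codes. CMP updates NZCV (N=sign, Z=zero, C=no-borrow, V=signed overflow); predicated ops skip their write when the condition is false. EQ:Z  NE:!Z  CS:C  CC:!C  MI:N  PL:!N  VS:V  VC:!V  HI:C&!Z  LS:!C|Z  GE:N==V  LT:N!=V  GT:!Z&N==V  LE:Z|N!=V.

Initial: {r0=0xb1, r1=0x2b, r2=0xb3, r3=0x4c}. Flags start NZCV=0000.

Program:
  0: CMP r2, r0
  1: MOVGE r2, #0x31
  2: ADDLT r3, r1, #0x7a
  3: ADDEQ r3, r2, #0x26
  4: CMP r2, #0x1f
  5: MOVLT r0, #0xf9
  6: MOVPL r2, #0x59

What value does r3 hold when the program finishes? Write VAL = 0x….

VAL = 0x4c

[0] flags=0010 → (cmp)
[1] flags=0010 GE?T → r2=0x31
[2] flags=0010 LT?F → skip
[3] flags=0010 EQ?F → skip
[4] flags=0010 → (cmp)
[5] flags=0010 LT?F → skip
[6] flags=0010 PL?T → r2=0x59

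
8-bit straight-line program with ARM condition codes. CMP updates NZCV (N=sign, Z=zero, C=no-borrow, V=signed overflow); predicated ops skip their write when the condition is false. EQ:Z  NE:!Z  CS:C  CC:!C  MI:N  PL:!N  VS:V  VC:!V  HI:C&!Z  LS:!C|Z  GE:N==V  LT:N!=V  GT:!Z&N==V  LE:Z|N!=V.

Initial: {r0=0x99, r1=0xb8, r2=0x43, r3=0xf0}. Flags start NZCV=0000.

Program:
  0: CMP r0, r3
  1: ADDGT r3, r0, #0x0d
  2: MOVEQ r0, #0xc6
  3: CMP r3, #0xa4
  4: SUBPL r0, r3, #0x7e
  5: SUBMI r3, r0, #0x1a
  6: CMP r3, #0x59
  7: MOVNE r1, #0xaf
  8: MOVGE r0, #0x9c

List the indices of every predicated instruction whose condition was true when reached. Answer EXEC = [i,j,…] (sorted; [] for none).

EXEC = [4,7]

0: ✓ CMP  NZCV=1000
1: · ADDGT
2: · MOVEQ
3: ✓ CMP  NZCV=0010
4: ✓ SUBPL  r0←0x72
5: · SUBMI
6: ✓ CMP  NZCV=1010
7: ✓ MOVNE  r1←0xaf
8: · MOVGE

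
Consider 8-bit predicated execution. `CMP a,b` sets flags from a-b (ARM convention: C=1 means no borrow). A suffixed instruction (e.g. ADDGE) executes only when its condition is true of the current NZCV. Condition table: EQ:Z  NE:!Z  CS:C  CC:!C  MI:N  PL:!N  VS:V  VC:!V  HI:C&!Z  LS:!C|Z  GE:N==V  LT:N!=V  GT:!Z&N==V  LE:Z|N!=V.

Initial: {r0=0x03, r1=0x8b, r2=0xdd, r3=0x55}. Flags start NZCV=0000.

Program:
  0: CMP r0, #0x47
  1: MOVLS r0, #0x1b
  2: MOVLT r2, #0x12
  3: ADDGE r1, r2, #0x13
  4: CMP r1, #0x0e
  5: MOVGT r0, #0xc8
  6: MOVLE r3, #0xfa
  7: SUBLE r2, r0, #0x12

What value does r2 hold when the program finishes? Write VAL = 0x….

[0] flags=1000 → (cmp)
[1] flags=1000 LS?T → r0=0x1b
[2] flags=1000 LT?T → r2=0x12
[3] flags=1000 GE?F → skip
[4] flags=0011 → (cmp)
[5] flags=0011 GT?F → skip
[6] flags=0011 LE?T → r3=0xfa
[7] flags=0011 LE?T → r2=0x09

VAL = 0x09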